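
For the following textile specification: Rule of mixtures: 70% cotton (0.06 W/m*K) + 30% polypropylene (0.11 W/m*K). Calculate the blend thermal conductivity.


Formula: Blend property = (fraction_A * property_A) + (fraction_B * property_B)
Step 1: Contribution A = 70/100 * 0.06 W/m*K = 0.042 W/m*K
Step 2: Contribution B = 30/100 * 0.11 W/m*K = 0.033 W/m*K
Step 3: Blend thermal conductivity = 0.042 + 0.033 = 0.075 W/m*K

0.075 W/m*K


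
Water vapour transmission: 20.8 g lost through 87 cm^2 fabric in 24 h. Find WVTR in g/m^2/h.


Formula: WVTR = mass_loss / (area * time)
Step 1: Convert area: 87 cm^2 = 0.0087 m^2
Step 2: WVTR = 20.8 g / (0.0087 m^2 * 24 h)
Step 3: WVTR = 20.8 / 0.2088 = 99.6 g/m^2/h

99.6 g/m^2/h


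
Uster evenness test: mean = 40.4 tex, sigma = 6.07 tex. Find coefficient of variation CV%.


Formula: CV% = (standard deviation / mean) * 100
Step 1: Ratio = 6.07 / 40.4 = 0.150248
Step 2: CV% = 0.150248 * 100 = 15.0248% ≈ 15.0%

15.0%


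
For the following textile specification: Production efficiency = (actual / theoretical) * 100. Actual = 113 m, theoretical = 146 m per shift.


Formula: Efficiency% = (Actual output / Theoretical output) * 100
Efficiency% = (113 / 146) * 100
Efficiency% = 0.773973 * 100 = 77.3973% ≈ 77.4%

77.4%


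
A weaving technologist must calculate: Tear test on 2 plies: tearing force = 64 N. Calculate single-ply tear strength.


Formula: Per-ply strength = Total force / Number of plies
Per-ply = 64 N / 2
Per-ply = 32 N

32 N


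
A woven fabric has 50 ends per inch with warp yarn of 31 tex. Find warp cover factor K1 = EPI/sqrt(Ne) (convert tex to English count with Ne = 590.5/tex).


Formula: K1 = EPI / sqrt(Ne), with Ne = 590.5 / tex_warp
Step 1: Ne = 590.5 / 31 = 19.048
Step 2: sqrt(Ne) = sqrt(19.048) = 4.3644
Step 3: K1 = 50 / 4.3644 = 11.5

11.5


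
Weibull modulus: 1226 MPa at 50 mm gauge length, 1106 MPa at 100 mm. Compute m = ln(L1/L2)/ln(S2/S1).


Formula: m = ln(L1/L2) / ln(S2/S1)
Step 1: ln(L1/L2) = ln(50/100) = -0.69315
Step 2: S2/S1 = 1106/1226 = 0.90212
Step 3: ln(S2/S1) = ln(0.90212) = -0.10301
Step 4: m = -0.69315 / -0.10301 = 6.73

6.73 (Weibull m)


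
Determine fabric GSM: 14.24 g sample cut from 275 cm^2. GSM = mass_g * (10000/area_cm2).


Formula: GSM = mass_g / area_m2
Step 1: Convert area: 275 cm^2 = 275 / 10000 = 0.0275 m^2
Step 2: GSM = 14.24 g / 0.0275 m^2 = 517.8 g/m^2

517.8 g/m^2


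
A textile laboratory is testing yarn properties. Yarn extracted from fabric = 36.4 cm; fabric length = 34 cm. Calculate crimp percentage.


Formula: Crimp% = ((L_yarn - L_fabric) / L_fabric) * 100
Step 1: Extension = 36.4 - 34 = 2.4 cm
Step 2: Crimp% = (2.4 / 34) * 100
Step 3: Crimp% = 0.070588 * 100 = 7.0588% ≈ 7.1%

7.1%


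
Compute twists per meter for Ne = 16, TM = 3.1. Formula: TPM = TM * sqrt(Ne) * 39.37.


Formula: TPM = TM * sqrt(Ne) * 39.37
Step 1: sqrt(Ne) = sqrt(16) = 4
Step 2: TM * sqrt(Ne) = 3.1 * 4 = 12.4
Step 3: TPM = 12.4 * 39.37 = 488 twists/m

488 twists/m


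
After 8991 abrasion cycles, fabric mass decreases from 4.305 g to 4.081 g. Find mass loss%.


Formula: Mass loss% = ((m_before - m_after) / m_before) * 100
Step 1: Mass loss = 4.305 - 4.081 = 0.224 g
Step 2: Ratio = 0.224 / 4.305 = 0.0520325
Step 3: Mass loss% = 0.0520325 * 100 = 5.20325% ≈ 5.20%

5.20%


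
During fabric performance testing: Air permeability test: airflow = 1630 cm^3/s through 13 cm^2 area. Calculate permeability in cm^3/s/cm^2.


Formula: Air Permeability = Airflow / Test Area
AP = 1630 cm^3/s / 13 cm^2
AP = 125.4 cm^3/s/cm^2

125.4 cm^3/s/cm^2


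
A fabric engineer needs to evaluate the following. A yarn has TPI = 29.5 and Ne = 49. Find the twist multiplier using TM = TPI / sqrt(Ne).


Formula: TM = TPI / sqrt(Ne)
Step 1: sqrt(Ne) = sqrt(49) = 7
Step 2: TM = 29.5 / 7 = 4.21

4.21 TM


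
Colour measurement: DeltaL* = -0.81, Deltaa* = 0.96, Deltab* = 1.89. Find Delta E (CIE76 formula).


Formula: Delta E = sqrt(dL*^2 + da*^2 + db*^2)
Step 1: dL*^2 = (-0.81)^2 = 0.6561
Step 2: da*^2 = 0.96^2 = 0.9216
Step 3: db*^2 = 1.89^2 = 3.5721
Step 4: Sum = 0.6561 + 0.9216 + 3.5721 = 5.1498
Step 5: Delta E = sqrt(5.1498) = 2.27

2.27 Delta E


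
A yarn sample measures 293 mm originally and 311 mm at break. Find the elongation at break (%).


Formula: Elongation (%) = ((L_break - L0) / L0) * 100
Step 1: Extension = 311 - 293 = 18 mm
Step 2: Elongation = (18 / 293) * 100
Step 3: Elongation = 0.061433 * 100 = 6.1433% ≈ 6.1%

6.1%


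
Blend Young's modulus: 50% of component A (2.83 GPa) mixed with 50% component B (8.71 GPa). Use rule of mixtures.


Formula: Blend property = (fraction_A * property_A) + (fraction_B * property_B)
Step 1: Contribution A = 50/100 * 2.83 GPa = 1.415 GPa
Step 2: Contribution B = 50/100 * 8.71 GPa = 4.355 GPa
Step 3: Blend Young's modulus = 1.415 + 4.355 = 5.77 GPa

5.77 GPa


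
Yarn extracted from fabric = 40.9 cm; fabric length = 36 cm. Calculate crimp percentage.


Formula: Crimp% = ((L_yarn - L_fabric) / L_fabric) * 100
Step 1: Extension = 40.9 - 36 = 4.9 cm
Step 2: Crimp% = (4.9 / 36) * 100
Step 3: Crimp% = 0.136111 * 100 = 13.6111% ≈ 13.6%

13.6%


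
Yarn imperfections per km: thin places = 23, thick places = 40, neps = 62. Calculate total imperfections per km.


Formula: Total = thin places + thick places + neps
Total = 23 + 40 + 62
Total = 125 imperfections/km

125 imperfections/km


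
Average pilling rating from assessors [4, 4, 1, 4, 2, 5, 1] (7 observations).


Formula: Mean = sum / count
Sum = 4 + 4 + 1 + 4 + 2 + 5 + 1 = 21
Mean = 21 / 7 = 3.0

3.0


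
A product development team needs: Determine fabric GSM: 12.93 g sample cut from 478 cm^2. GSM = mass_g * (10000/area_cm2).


Formula: GSM = mass_g / area_m2
Step 1: Convert area: 478 cm^2 = 478 / 10000 = 0.0478 m^2
Step 2: GSM = 12.93 g / 0.0478 m^2 = 270.5 g/m^2

270.5 g/m^2


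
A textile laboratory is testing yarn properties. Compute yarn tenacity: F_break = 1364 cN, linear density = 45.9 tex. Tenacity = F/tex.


Formula: Tenacity = Breaking force / Linear density
Tenacity = 1364 cN / 45.9 tex
Tenacity = 29.72 cN/tex

29.72 cN/tex


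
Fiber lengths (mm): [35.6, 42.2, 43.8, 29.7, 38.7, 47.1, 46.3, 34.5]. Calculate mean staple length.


Formula: Mean = sum of lengths / count
Sum = 35.6 + 42.2 + 43.8 + 29.7 + 38.7 + 47.1 + 46.3 + 34.5
Sum = 317.9 mm
Mean = 317.9 / 8 = 39.74 mm

39.74 mm


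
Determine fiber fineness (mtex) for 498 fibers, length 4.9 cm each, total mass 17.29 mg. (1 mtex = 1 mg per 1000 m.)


Formula: fineness (mtex) = mass (mg) / total length (km) = (mass_mg / total_length_m) * 1000
Step 1: Convert fiber length: 4.9 cm = 0.049 m
Step 2: Total fiber length = 498 * 0.049 = 24.402 m
Step 3: Linear density = 17.29 mg / 24.402 m = 0.7085 mg/m
Step 4: fineness = 0.7085 * 1000 = 708.5 mtex

708.5 mtex


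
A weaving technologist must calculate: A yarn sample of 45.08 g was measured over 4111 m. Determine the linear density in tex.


Formula: Tex = (mass_g / length_m) * 1000
Substituting: Tex = (45.08 / 4111) * 1000
Intermediate: 45.08 / 4111 = 0.0109657 g/m
Tex = 0.0109657 * 1000 = 10.97 tex

10.97 tex


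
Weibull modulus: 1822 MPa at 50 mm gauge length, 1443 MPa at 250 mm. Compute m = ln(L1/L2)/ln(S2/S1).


Formula: m = ln(L1/L2) / ln(S2/S1)
Step 1: ln(L1/L2) = ln(50/250) = -1.60944
Step 2: S2/S1 = 1443/1822 = 0.79199
Step 3: ln(S2/S1) = ln(0.79199) = -0.23321
Step 4: m = -1.60944 / -0.23321 = 6.90

6.90 (Weibull m)


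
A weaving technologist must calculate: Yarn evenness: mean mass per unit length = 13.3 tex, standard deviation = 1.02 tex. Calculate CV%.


Formula: CV% = (standard deviation / mean) * 100
Step 1: Ratio = 1.02 / 13.3 = 0.076692
Step 2: CV% = 0.076692 * 100 = 7.6692% ≈ 7.7%

7.7%


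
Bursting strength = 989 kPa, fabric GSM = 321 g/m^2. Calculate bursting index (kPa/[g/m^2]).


Formula: Bursting Index = Bursting Strength / Fabric GSM
BI = 989 kPa / 321 g/m^2
BI = 3.081 kPa/(g/m^2)

3.081 kPa/(g/m^2)


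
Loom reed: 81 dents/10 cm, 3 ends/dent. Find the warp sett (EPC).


Formula: EPC = (dents per 10 cm * ends per dent) / 10
Step 1: Total ends per 10 cm = 81 * 3 = 243
Step 2: EPC = 243 / 10 = 24.3 ends/cm

24.3 ends/cm


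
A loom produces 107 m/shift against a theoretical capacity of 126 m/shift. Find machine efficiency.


Formula: Efficiency% = (Actual output / Theoretical output) * 100
Efficiency% = (107 / 126) * 100
Efficiency% = 0.849206 * 100 = 84.9206% ≈ 84.9%

84.9%


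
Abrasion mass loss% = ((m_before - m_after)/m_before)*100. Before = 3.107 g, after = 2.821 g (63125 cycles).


Formula: Mass loss% = ((m_before - m_after) / m_before) * 100
Step 1: Mass loss = 3.107 - 2.821 = 0.286 g
Step 2: Ratio = 0.286 / 3.107 = 0.0920502
Step 3: Mass loss% = 0.0920502 * 100 = 9.20502% ≈ 9.21%

9.21%


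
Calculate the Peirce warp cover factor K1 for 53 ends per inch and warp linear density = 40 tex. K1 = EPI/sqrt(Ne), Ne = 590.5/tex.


Formula: K1 = EPI / sqrt(Ne), with Ne = 590.5 / tex_warp
Step 1: Ne = 590.5 / 40 = 14.763
Step 2: sqrt(Ne) = sqrt(14.763) = 3.8423
Step 3: K1 = 53 / 3.8423 = 13.8

13.8


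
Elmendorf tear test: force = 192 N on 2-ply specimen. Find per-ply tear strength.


Formula: Per-ply strength = Total force / Number of plies
Per-ply = 192 N / 2
Per-ply = 96 N

96 N


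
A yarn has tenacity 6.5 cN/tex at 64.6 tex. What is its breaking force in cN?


Formula: Breaking force = Tenacity * Linear density
F = 6.5 cN/tex * 64.6 tex
F = 419.90 cN

419.90 cN


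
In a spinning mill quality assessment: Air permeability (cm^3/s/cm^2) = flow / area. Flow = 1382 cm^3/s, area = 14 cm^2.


Formula: Air Permeability = Airflow / Test Area
AP = 1382 cm^3/s / 14 cm^2
AP = 98.7 cm^3/s/cm^2

98.7 cm^3/s/cm^2


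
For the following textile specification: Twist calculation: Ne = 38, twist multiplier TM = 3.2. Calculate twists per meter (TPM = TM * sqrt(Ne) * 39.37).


Formula: TPM = TM * sqrt(Ne) * 39.37
Step 1: sqrt(Ne) = sqrt(38) = 6.1644
Step 2: TM * sqrt(Ne) = 3.2 * 6.1644 = 19.7261
Step 3: TPM = 19.7261 * 39.37 = 777 twists/m

777 twists/m


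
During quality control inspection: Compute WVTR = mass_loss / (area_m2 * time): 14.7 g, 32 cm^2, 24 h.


Formula: WVTR = mass_loss / (area * time)
Step 1: Convert area: 32 cm^2 = 0.0032 m^2
Step 2: WVTR = 14.7 g / (0.0032 m^2 * 24 h)
Step 3: WVTR = 14.7 / 0.0768 = 191.4 g/m^2/h

191.4 g/m^2/h


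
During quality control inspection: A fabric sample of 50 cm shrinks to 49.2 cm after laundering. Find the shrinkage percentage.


Formula: Shrinkage% = ((L_before - L_after) / L_before) * 100
Step 1: Shrinkage = 50 - 49.2 = 0.8 cm
Step 2: Shrinkage% = (0.8 / 50) * 100
Step 3: Shrinkage% = 0.016 * 100 = 1.6%

1.6%


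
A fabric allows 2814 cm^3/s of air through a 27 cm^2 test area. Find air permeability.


Formula: Air Permeability = Airflow / Test Area
AP = 2814 cm^3/s / 27 cm^2
AP = 104.2 cm^3/s/cm^2

104.2 cm^3/s/cm^2


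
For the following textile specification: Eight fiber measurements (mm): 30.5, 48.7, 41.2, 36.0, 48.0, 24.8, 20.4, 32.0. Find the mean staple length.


Formula: Mean = sum of lengths / count
Sum = 30.5 + 48.7 + 41.2 + 36.0 + 48.0 + 24.8 + 20.4 + 32.0
Sum = 281.6 mm
Mean = 281.6 / 8 = 35.20 mm

35.20 mm


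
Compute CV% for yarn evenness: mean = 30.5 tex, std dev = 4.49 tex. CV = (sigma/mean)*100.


Formula: CV% = (standard deviation / mean) * 100
Step 1: Ratio = 4.49 / 30.5 = 0.147213
Step 2: CV% = 0.147213 * 100 = 14.7213% ≈ 14.7%

14.7%


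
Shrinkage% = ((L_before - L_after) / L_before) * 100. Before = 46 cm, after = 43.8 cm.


Formula: Shrinkage% = ((L_before - L_after) / L_before) * 100
Step 1: Shrinkage = 46 - 43.8 = 2.2 cm
Step 2: Shrinkage% = (2.2 / 46) * 100
Step 3: Shrinkage% = 0.047826 * 100 = 4.7826% ≈ 4.8%

4.8%


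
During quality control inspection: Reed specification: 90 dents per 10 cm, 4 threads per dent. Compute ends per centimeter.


Formula: EPC = (dents per 10 cm * ends per dent) / 10
Step 1: Total ends per 10 cm = 90 * 4 = 360
Step 2: EPC = 360 / 10 = 36.0 ends/cm

36.0 ends/cm


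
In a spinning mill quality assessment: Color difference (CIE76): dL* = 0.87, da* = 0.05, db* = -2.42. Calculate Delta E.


Formula: Delta E = sqrt(dL*^2 + da*^2 + db*^2)
Step 1: dL*^2 = 0.87^2 = 0.7569
Step 2: da*^2 = 0.05^2 = 0.0025
Step 3: db*^2 = (-2.42)^2 = 5.8564
Step 4: Sum = 0.7569 + 0.0025 + 5.8564 = 6.6158
Step 5: Delta E = sqrt(6.6158) = 2.57

2.57 Delta E


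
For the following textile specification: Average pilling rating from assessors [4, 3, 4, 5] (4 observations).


Formula: Mean = sum / count
Sum = 4 + 3 + 4 + 5 = 16
Mean = 16 / 4 = 4.0

4.0


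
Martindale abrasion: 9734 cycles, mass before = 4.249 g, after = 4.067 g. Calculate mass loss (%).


Formula: Mass loss% = ((m_before - m_after) / m_before) * 100
Step 1: Mass loss = 4.249 - 4.067 = 0.182 g
Step 2: Ratio = 0.182 / 4.249 = 0.0428336
Step 3: Mass loss% = 0.0428336 * 100 = 4.28336% ≈ 4.28%

4.28%


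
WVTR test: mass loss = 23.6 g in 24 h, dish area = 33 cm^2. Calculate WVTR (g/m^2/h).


Formula: WVTR = mass_loss / (area * time)
Step 1: Convert area: 33 cm^2 = 0.0033 m^2
Step 2: WVTR = 23.6 g / (0.0033 m^2 * 24 h)
Step 3: WVTR = 23.6 / 0.0792 = 298.0 g/m^2/h

298.0 g/m^2/h


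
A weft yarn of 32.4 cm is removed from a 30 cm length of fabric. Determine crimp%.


Formula: Crimp% = ((L_yarn - L_fabric) / L_fabric) * 100
Step 1: Extension = 32.4 - 30 = 2.4 cm
Step 2: Crimp% = (2.4 / 30) * 100
Step 3: Crimp% = 0.08 * 100 = 8.0%

8.0%


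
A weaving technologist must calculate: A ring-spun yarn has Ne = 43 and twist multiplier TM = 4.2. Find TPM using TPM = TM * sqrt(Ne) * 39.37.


Formula: TPM = TM * sqrt(Ne) * 39.37
Step 1: sqrt(Ne) = sqrt(43) = 6.5574
Step 2: TM * sqrt(Ne) = 4.2 * 6.5574 = 27.5411
Step 3: TPM = 27.5411 * 39.37 = 1084 twists/m

1084 twists/m


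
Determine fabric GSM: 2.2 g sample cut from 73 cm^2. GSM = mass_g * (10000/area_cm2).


Formula: GSM = mass_g / area_m2
Step 1: Convert area: 73 cm^2 = 73 / 10000 = 0.0073 m^2
Step 2: GSM = 2.2 g / 0.0073 m^2 = 301.4 g/m^2

301.4 g/m^2


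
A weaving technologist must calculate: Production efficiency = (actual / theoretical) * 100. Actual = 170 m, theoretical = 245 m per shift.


Formula: Efficiency% = (Actual output / Theoretical output) * 100
Efficiency% = (170 / 245) * 100
Efficiency% = 0.693878 * 100 = 69.3878% ≈ 69.4%

69.4%


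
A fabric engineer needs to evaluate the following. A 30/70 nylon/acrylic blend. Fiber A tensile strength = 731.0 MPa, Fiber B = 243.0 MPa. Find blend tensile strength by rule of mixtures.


Formula: Blend property = (fraction_A * property_A) + (fraction_B * property_B)
Step 1: Contribution A = 30/100 * 731.0 MPa = 219.3 MPa
Step 2: Contribution B = 70/100 * 243.0 MPa = 170.1 MPa
Step 3: Blend tensile strength = 219.3 + 170.1 = 389.4 MPa

389.4 MPa


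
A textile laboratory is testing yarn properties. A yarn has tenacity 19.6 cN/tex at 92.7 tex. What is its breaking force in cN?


Formula: Breaking force = Tenacity * Linear density
F = 19.6 cN/tex * 92.7 tex
F = 1816.92 cN

1816.92 cN


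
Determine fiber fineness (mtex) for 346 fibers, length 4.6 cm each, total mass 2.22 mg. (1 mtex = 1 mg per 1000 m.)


Formula: fineness (mtex) = mass (mg) / total length (km) = (mass_mg / total_length_m) * 1000
Step 1: Convert fiber length: 4.6 cm = 0.046 m
Step 2: Total fiber length = 346 * 0.046 = 15.916 m
Step 3: Linear density = 2.22 mg / 15.916 m = 0.1395 mg/m
Step 4: fineness = 0.1395 * 1000 = 139.5 mtex

139.5 mtex


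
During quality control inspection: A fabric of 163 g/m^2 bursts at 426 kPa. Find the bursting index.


Formula: Bursting Index = Bursting Strength / Fabric GSM
BI = 426 kPa / 163 g/m^2
BI = 2.613 kPa/(g/m^2)

2.613 kPa/(g/m^2)


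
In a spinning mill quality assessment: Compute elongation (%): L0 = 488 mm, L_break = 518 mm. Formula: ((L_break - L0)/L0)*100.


Formula: Elongation (%) = ((L_break - L0) / L0) * 100
Step 1: Extension = 518 - 488 = 30 mm
Step 2: Elongation = (30 / 488) * 100
Step 3: Elongation = 0.061475 * 100 = 6.1475% ≈ 6.1%

6.1%


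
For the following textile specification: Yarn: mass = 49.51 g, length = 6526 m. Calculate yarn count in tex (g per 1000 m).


Formula: Tex = (mass_g / length_m) * 1000
Substituting: Tex = (49.51 / 6526) * 1000
Intermediate: 49.51 / 6526 = 0.00758658 g/m
Tex = 0.00758658 * 1000 = 7.59 tex

7.59 tex


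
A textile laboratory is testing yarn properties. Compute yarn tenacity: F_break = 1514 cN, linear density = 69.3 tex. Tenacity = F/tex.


Formula: Tenacity = Breaking force / Linear density
Tenacity = 1514 cN / 69.3 tex
Tenacity = 21.85 cN/tex

21.85 cN/tex


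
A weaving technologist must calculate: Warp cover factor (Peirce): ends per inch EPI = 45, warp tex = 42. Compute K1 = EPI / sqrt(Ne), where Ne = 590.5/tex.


Formula: K1 = EPI / sqrt(Ne), with Ne = 590.5 / tex_warp
Step 1: Ne = 590.5 / 42 = 14.06
Step 2: sqrt(Ne) = sqrt(14.06) = 3.7497
Step 3: K1 = 45 / 3.7497 = 12.0

12.0


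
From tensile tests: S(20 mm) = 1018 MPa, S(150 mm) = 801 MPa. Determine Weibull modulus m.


Formula: m = ln(L1/L2) / ln(S2/S1)
Step 1: ln(L1/L2) = ln(20/150) = -2.01490
Step 2: S2/S1 = 801/1018 = 0.78684
Step 3: ln(S2/S1) = ln(0.78684) = -0.23973
Step 4: m = -2.01490 / -0.23973 = 8.40

8.40 (Weibull m)


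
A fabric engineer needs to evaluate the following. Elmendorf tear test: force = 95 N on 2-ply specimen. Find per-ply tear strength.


Formula: Per-ply strength = Total force / Number of plies
Per-ply = 95 N / 2
Per-ply = 47.5 N

47.5 N


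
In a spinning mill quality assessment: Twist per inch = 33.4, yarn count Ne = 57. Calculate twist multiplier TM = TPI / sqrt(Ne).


Formula: TM = TPI / sqrt(Ne)
Step 1: sqrt(Ne) = sqrt(57) = 7.5498
Step 2: TM = 33.4 / 7.5498 = 4.42

4.42 TM


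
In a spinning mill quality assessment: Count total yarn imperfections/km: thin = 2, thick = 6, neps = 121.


Formula: Total = thin places + thick places + neps
Total = 2 + 6 + 121
Total = 129 imperfections/km

129 imperfections/km


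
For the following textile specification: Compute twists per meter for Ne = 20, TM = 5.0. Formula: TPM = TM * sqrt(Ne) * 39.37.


Formula: TPM = TM * sqrt(Ne) * 39.37
Step 1: sqrt(Ne) = sqrt(20) = 4.4721
Step 2: TM * sqrt(Ne) = 5.0 * 4.4721 = 22.3605
Step 3: TPM = 22.3605 * 39.37 = 880 twists/m

880 twists/m


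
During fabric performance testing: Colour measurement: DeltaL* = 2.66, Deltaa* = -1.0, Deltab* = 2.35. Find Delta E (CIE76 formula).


Formula: Delta E = sqrt(dL*^2 + da*^2 + db*^2)
Step 1: dL*^2 = 2.66^2 = 7.0756
Step 2: da*^2 = (-1.0)^2 = 1.0
Step 3: db*^2 = 2.35^2 = 5.5225
Step 4: Sum = 7.0756 + 1.0 + 5.5225 = 13.5981
Step 5: Delta E = sqrt(13.5981) = 3.69

3.69 Delta E


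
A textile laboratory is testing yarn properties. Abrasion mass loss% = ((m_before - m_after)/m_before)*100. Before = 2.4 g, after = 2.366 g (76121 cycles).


Formula: Mass loss% = ((m_before - m_after) / m_before) * 100
Step 1: Mass loss = 2.4 - 2.366 = 0.034 g
Step 2: Ratio = 0.034 / 2.4 = 0.0141667
Step 3: Mass loss% = 0.0141667 * 100 = 1.41667% ≈ 1.42%

1.42%


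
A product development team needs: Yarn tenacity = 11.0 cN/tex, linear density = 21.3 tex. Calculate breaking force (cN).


Formula: Breaking force = Tenacity * Linear density
F = 11.0 cN/tex * 21.3 tex
F = 234.30 cN

234.30 cN


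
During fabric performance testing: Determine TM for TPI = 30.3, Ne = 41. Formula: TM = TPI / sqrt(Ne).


Formula: TM = TPI / sqrt(Ne)
Step 1: sqrt(Ne) = sqrt(41) = 6.4031
Step 2: TM = 30.3 / 6.4031 = 4.73

4.73 TM


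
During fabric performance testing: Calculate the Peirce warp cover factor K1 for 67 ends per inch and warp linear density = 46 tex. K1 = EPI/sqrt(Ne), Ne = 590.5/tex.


Formula: K1 = EPI / sqrt(Ne), with Ne = 590.5 / tex_warp
Step 1: Ne = 590.5 / 46 = 12.837
Step 2: sqrt(Ne) = sqrt(12.837) = 3.5829
Step 3: K1 = 67 / 3.5829 = 18.7

18.7


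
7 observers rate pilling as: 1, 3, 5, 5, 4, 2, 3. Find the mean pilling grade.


Formula: Mean = sum / count
Sum = 1 + 3 + 5 + 5 + 4 + 2 + 3 = 23
Mean = 23 / 7 = 3.3

3.3


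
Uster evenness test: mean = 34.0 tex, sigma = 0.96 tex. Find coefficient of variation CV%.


Formula: CV% = (standard deviation / mean) * 100
Step 1: Ratio = 0.96 / 34.0 = 0.028235
Step 2: CV% = 0.028235 * 100 = 2.8235% ≈ 2.8%

2.8%


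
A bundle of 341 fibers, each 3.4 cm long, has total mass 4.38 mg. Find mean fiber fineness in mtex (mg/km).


Formula: fineness (mtex) = mass (mg) / total length (km) = (mass_mg / total_length_m) * 1000
Step 1: Convert fiber length: 3.4 cm = 0.034 m
Step 2: Total fiber length = 341 * 0.034 = 11.594 m
Step 3: Linear density = 4.38 mg / 11.594 m = 0.3778 mg/m
Step 4: fineness = 0.3778 * 1000 = 377.8 mtex

377.8 mtex


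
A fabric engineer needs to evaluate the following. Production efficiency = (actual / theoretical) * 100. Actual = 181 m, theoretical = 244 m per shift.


Formula: Efficiency% = (Actual output / Theoretical output) * 100
Efficiency% = (181 / 244) * 100
Efficiency% = 0.741803 * 100 = 74.1803% ≈ 74.2%

74.2%


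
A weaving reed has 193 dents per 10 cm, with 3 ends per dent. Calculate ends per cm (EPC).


Formula: EPC = (dents per 10 cm * ends per dent) / 10
Step 1: Total ends per 10 cm = 193 * 3 = 579
Step 2: EPC = 579 / 10 = 57.9 ends/cm

57.9 ends/cm


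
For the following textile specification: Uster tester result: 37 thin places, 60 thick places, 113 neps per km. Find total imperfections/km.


Formula: Total = thin places + thick places + neps
Total = 37 + 60 + 113
Total = 210 imperfections/km

210 imperfections/km


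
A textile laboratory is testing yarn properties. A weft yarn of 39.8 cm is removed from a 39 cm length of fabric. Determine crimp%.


Formula: Crimp% = ((L_yarn - L_fabric) / L_fabric) * 100
Step 1: Extension = 39.8 - 39 = 0.8 cm
Step 2: Crimp% = (0.8 / 39) * 100
Step 3: Crimp% = 0.020513 * 100 = 2.0513% ≈ 2.1%

2.1%


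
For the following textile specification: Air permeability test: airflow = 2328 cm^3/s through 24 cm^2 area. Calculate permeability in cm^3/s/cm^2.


Formula: Air Permeability = Airflow / Test Area
AP = 2328 cm^3/s / 24 cm^2
AP = 97.0 cm^3/s/cm^2

97.0 cm^3/s/cm^2


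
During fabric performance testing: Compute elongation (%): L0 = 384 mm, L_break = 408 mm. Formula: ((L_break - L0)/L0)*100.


Formula: Elongation (%) = ((L_break - L0) / L0) * 100
Step 1: Extension = 408 - 384 = 24 mm
Step 2: Elongation = (24 / 384) * 100
Step 3: Elongation = 0.0625 * 100 = 6.25% ≈ 6.3%

6.3%


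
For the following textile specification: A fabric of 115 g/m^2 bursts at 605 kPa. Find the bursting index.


Formula: Bursting Index = Bursting Strength / Fabric GSM
BI = 605 kPa / 115 g/m^2
BI = 5.261 kPa/(g/m^2)

5.261 kPa/(g/m^2)


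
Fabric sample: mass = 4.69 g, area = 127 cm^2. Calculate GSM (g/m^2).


Formula: GSM = mass_g / area_m2
Step 1: Convert area: 127 cm^2 = 127 / 10000 = 0.0127 m^2
Step 2: GSM = 4.69 g / 0.0127 m^2 = 369.3 g/m^2

369.3 g/m^2


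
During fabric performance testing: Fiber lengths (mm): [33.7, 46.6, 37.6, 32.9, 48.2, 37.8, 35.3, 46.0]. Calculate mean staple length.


Formula: Mean = sum of lengths / count
Sum = 33.7 + 46.6 + 37.6 + 32.9 + 48.2 + 37.8 + 35.3 + 46.0
Sum = 318.1 mm
Mean = 318.1 / 8 = 39.76 mm

39.76 mm


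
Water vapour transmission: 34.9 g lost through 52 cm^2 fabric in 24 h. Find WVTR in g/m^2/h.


Formula: WVTR = mass_loss / (area * time)
Step 1: Convert area: 52 cm^2 = 0.0052 m^2
Step 2: WVTR = 34.9 g / (0.0052 m^2 * 24 h)
Step 3: WVTR = 34.9 / 0.1248 = 279.6 g/m^2/h

279.6 g/m^2/h


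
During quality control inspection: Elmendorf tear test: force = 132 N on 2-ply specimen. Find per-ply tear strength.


Formula: Per-ply strength = Total force / Number of plies
Per-ply = 132 N / 2
Per-ply = 66 N

66 N


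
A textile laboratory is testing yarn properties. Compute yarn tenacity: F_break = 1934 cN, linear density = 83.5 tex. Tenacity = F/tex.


Formula: Tenacity = Breaking force / Linear density
Tenacity = 1934 cN / 83.5 tex
Tenacity = 23.16 cN/tex

23.16 cN/tex


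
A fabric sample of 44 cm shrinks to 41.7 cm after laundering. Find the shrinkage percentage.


Formula: Shrinkage% = ((L_before - L_after) / L_before) * 100
Step 1: Shrinkage = 44 - 41.7 = 2.3 cm
Step 2: Shrinkage% = (2.3 / 44) * 100
Step 3: Shrinkage% = 0.052273 * 100 = 5.2273% ≈ 5.2%

5.2%


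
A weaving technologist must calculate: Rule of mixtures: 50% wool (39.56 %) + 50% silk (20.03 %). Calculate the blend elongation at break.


Formula: Blend property = (fraction_A * property_A) + (fraction_B * property_B)
Step 1: Contribution A = 50/100 * 39.56 % = 19.78 %
Step 2: Contribution B = 50/100 * 20.03 % = 10.015 %
Step 3: Blend elongation at break = 19.78 + 10.015 = 29.795 %

29.795 %


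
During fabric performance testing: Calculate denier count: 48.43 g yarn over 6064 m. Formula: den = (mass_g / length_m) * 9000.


Formula: den = (mass_g / length_m) * 9000
Substituting: den = (48.43 / 6064) * 9000
Intermediate: 48.43 / 6064 = 0.00798648 g/m
den = 0.00798648 * 9000 = 71.9 denier

71.9 denier


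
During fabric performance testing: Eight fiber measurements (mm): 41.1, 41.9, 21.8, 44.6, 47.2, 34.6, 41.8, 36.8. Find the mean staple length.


Formula: Mean = sum of lengths / count
Sum = 41.1 + 41.9 + 21.8 + 44.6 + 47.2 + 34.6 + 41.8 + 36.8
Sum = 309.8 mm
Mean = 309.8 / 8 = 38.73 mm

38.73 mm


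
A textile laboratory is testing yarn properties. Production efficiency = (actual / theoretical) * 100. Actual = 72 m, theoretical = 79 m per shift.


Formula: Efficiency% = (Actual output / Theoretical output) * 100
Efficiency% = (72 / 79) * 100
Efficiency% = 0.911392 * 100 = 91.1392% ≈ 91.1%

91.1%


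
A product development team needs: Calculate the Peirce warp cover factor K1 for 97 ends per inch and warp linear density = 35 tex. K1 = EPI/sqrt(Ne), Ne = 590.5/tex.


Formula: K1 = EPI / sqrt(Ne), with Ne = 590.5 / tex_warp
Step 1: Ne = 590.5 / 35 = 16.871
Step 2: sqrt(Ne) = sqrt(16.871) = 4.1074
Step 3: K1 = 97 / 4.1074 = 23.6

23.6


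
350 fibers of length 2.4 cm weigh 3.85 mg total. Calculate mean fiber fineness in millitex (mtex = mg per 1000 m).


Formula: fineness (mtex) = mass (mg) / total length (km) = (mass_mg / total_length_m) * 1000
Step 1: Convert fiber length: 2.4 cm = 0.024 m
Step 2: Total fiber length = 350 * 0.024 = 8.4 m
Step 3: Linear density = 3.85 mg / 8.4 m = 0.4583 mg/m
Step 4: fineness = 0.4583 * 1000 = 458.3 mtex

458.3 mtex


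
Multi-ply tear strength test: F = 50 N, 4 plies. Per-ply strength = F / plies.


Formula: Per-ply strength = Total force / Number of plies
Per-ply = 50 N / 4
Per-ply = 12.5 N

12.5 N


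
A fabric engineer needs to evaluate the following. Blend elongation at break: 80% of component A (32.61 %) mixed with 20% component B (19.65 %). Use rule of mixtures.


Formula: Blend property = (fraction_A * property_A) + (fraction_B * property_B)
Step 1: Contribution A = 80/100 * 32.61 % = 26.088 %
Step 2: Contribution B = 20/100 * 19.65 % = 3.93 %
Step 3: Blend elongation at break = 26.088 + 3.93 = 30.018 %

30.018 %


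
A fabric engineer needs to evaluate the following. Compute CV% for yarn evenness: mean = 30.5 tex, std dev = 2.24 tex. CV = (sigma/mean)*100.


Formula: CV% = (standard deviation / mean) * 100
Step 1: Ratio = 2.24 / 30.5 = 0.073443
Step 2: CV% = 0.073443 * 100 = 7.3443% ≈ 7.3%

7.3%


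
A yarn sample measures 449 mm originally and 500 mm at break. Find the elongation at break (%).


Formula: Elongation (%) = ((L_break - L0) / L0) * 100
Step 1: Extension = 500 - 449 = 51 mm
Step 2: Elongation = (51 / 449) * 100
Step 3: Elongation = 0.113586 * 100 = 11.3586% ≈ 11.4%

11.4%


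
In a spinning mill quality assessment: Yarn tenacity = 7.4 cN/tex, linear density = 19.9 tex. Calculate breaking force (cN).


Formula: Breaking force = Tenacity * Linear density
F = 7.4 cN/tex * 19.9 tex
F = 147.26 cN

147.26 cN


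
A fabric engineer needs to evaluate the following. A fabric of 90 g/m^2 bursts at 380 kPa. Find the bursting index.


Formula: Bursting Index = Bursting Strength / Fabric GSM
BI = 380 kPa / 90 g/m^2
BI = 4.222 kPa/(g/m^2)

4.222 kPa/(g/m^2)


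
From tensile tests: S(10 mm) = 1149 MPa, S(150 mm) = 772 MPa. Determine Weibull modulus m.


Formula: m = ln(L1/L2) / ln(S2/S1)
Step 1: ln(L1/L2) = ln(10/150) = -2.70805
Step 2: S2/S1 = 772/1149 = 0.67189
Step 3: ln(S2/S1) = ln(0.67189) = -0.39766
Step 4: m = -2.70805 / -0.39766 = 6.81

6.81 (Weibull m)


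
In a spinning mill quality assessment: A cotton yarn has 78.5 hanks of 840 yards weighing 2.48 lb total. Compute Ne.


Formula: Ne = hanks / mass_lb
Substituting: Ne = 78.5 / 2.48
Ne = 31.7

31.7 Ne


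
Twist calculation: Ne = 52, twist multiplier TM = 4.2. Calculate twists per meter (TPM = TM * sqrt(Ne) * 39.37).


Formula: TPM = TM * sqrt(Ne) * 39.37
Step 1: sqrt(Ne) = sqrt(52) = 7.2111
Step 2: TM * sqrt(Ne) = 4.2 * 7.2111 = 30.2866
Step 3: TPM = 30.2866 * 39.37 = 1192 twists/m

1192 twists/m


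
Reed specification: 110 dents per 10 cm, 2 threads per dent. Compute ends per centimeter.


Formula: EPC = (dents per 10 cm * ends per dent) / 10
Step 1: Total ends per 10 cm = 110 * 2 = 220
Step 2: EPC = 220 / 10 = 22.0 ends/cm

22.0 ends/cm


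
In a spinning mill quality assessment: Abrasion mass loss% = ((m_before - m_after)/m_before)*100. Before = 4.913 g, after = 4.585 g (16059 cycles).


Formula: Mass loss% = ((m_before - m_after) / m_before) * 100
Step 1: Mass loss = 4.913 - 4.585 = 0.328 g
Step 2: Ratio = 0.328 / 4.913 = 0.0667617
Step 3: Mass loss% = 0.0667617 * 100 = 6.67617% ≈ 6.68%

6.68%


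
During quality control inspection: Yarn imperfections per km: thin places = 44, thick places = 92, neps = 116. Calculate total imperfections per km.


Formula: Total = thin places + thick places + neps
Total = 44 + 92 + 116
Total = 252 imperfections/km

252 imperfections/km


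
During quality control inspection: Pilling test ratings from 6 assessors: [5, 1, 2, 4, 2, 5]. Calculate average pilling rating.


Formula: Mean = sum / count
Sum = 5 + 1 + 2 + 4 + 2 + 5 = 19
Mean = 19 / 6 = 3.2

3.2


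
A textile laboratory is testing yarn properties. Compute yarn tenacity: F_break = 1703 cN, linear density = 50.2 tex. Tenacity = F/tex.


Formula: Tenacity = Breaking force / Linear density
Tenacity = 1703 cN / 50.2 tex
Tenacity = 33.92 cN/tex

33.92 cN/tex


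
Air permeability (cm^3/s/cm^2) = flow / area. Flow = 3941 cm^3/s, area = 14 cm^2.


Formula: Air Permeability = Airflow / Test Area
AP = 3941 cm^3/s / 14 cm^2
AP = 281.5 cm^3/s/cm^2

281.5 cm^3/s/cm^2


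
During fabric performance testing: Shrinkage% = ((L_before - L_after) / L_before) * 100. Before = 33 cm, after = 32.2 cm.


Formula: Shrinkage% = ((L_before - L_after) / L_before) * 100
Step 1: Shrinkage = 33 - 32.2 = 0.8 cm
Step 2: Shrinkage% = (0.8 / 33) * 100
Step 3: Shrinkage% = 0.024242 * 100 = 2.4242% ≈ 2.4%

2.4%


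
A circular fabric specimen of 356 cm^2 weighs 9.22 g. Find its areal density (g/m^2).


Formula: GSM = mass_g / area_m2
Step 1: Convert area: 356 cm^2 = 356 / 10000 = 0.0356 m^2
Step 2: GSM = 9.22 g / 0.0356 m^2 = 259.0 g/m^2

259.0 g/m^2


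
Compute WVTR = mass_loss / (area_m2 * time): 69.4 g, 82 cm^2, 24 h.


Formula: WVTR = mass_loss / (area * time)
Step 1: Convert area: 82 cm^2 = 0.0082 m^2
Step 2: WVTR = 69.4 g / (0.0082 m^2 * 24 h)
Step 3: WVTR = 69.4 / 0.1968 = 352.6 g/m^2/h

352.6 g/m^2/h


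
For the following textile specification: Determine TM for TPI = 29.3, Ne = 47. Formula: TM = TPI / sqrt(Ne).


Formula: TM = TPI / sqrt(Ne)
Step 1: sqrt(Ne) = sqrt(47) = 6.8557
Step 2: TM = 29.3 / 6.8557 = 4.27

4.27 TM


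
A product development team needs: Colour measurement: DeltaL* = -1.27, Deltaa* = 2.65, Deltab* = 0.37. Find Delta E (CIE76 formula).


Formula: Delta E = sqrt(dL*^2 + da*^2 + db*^2)
Step 1: dL*^2 = (-1.27)^2 = 1.6129
Step 2: da*^2 = 2.65^2 = 7.0225
Step 3: db*^2 = 0.37^2 = 0.1369
Step 4: Sum = 1.6129 + 7.0225 + 0.1369 = 8.7723
Step 5: Delta E = sqrt(8.7723) = 2.96

2.96 Delta E


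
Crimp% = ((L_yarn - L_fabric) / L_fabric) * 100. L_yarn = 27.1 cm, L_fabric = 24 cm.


Formula: Crimp% = ((L_yarn - L_fabric) / L_fabric) * 100
Step 1: Extension = 27.1 - 24 = 3.1 cm
Step 2: Crimp% = (3.1 / 24) * 100
Step 3: Crimp% = 0.129167 * 100 = 12.9167% ≈ 12.9%

12.9%


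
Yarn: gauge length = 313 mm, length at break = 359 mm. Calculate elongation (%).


Formula: Elongation (%) = ((L_break - L0) / L0) * 100
Step 1: Extension = 359 - 313 = 46 mm
Step 2: Elongation = (46 / 313) * 100
Step 3: Elongation = 0.146965 * 100 = 14.6965% ≈ 14.7%

14.7%


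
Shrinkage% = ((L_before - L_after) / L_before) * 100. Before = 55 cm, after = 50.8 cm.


Formula: Shrinkage% = ((L_before - L_after) / L_before) * 100
Step 1: Shrinkage = 55 - 50.8 = 4.2 cm
Step 2: Shrinkage% = (4.2 / 55) * 100
Step 3: Shrinkage% = 0.076364 * 100 = 7.6364% ≈ 7.6%

7.6%


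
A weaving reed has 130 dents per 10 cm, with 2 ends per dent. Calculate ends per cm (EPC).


Formula: EPC = (dents per 10 cm * ends per dent) / 10
Step 1: Total ends per 10 cm = 130 * 2 = 260
Step 2: EPC = 260 / 10 = 26.0 ends/cm

26.0 ends/cm


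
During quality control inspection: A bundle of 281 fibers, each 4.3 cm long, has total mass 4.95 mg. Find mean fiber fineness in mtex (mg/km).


Formula: fineness (mtex) = mass (mg) / total length (km) = (mass_mg / total_length_m) * 1000
Step 1: Convert fiber length: 4.3 cm = 0.043 m
Step 2: Total fiber length = 281 * 0.043 = 12.083 m
Step 3: Linear density = 4.95 mg / 12.083 m = 0.4097 mg/m
Step 4: fineness = 0.4097 * 1000 = 409.7 mtex

409.7 mtex


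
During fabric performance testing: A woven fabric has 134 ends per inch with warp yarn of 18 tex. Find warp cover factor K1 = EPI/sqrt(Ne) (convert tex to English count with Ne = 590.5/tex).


Formula: K1 = EPI / sqrt(Ne), with Ne = 590.5 / tex_warp
Step 1: Ne = 590.5 / 18 = 32.806
Step 2: sqrt(Ne) = sqrt(32.806) = 5.7277
Step 3: K1 = 134 / 5.7277 = 23.4

23.4


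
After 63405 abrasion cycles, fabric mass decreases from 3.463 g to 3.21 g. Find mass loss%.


Formula: Mass loss% = ((m_before - m_after) / m_before) * 100
Step 1: Mass loss = 3.463 - 3.21 = 0.253 g
Step 2: Ratio = 0.253 / 3.463 = 0.073058
Step 3: Mass loss% = 0.073058 * 100 = 7.3058% ≈ 7.31%

7.31%


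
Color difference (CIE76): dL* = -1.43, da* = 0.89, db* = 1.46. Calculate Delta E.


Formula: Delta E = sqrt(dL*^2 + da*^2 + db*^2)
Step 1: dL*^2 = (-1.43)^2 = 2.0449
Step 2: da*^2 = 0.89^2 = 0.7921
Step 3: db*^2 = 1.46^2 = 2.1316
Step 4: Sum = 2.0449 + 0.7921 + 2.1316 = 4.9686
Step 5: Delta E = sqrt(4.9686) = 2.23

2.23 Delta E


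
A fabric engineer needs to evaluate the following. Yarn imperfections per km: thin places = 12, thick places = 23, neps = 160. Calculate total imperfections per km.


Formula: Total = thin places + thick places + neps
Total = 12 + 23 + 160
Total = 195 imperfections/km

195 imperfections/km


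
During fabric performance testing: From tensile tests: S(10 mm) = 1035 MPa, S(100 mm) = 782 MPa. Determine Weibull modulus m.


Formula: m = ln(L1/L2) / ln(S2/S1)
Step 1: ln(L1/L2) = ln(10/100) = -2.30259
Step 2: S2/S1 = 782/1035 = 0.75556
Step 3: ln(S2/S1) = ln(0.75556) = -0.28030
Step 4: m = -2.30259 / -0.28030 = 8.21

8.21 (Weibull m)


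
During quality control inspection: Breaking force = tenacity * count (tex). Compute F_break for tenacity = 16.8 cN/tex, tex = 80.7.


Formula: Breaking force = Tenacity * Linear density
F = 16.8 cN/tex * 80.7 tex
F = 1355.76 cN

1355.76 cN


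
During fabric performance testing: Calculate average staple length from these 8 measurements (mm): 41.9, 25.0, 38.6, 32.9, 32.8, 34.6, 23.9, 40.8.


Formula: Mean = sum of lengths / count
Sum = 41.9 + 25.0 + 38.6 + 32.9 + 32.8 + 34.6 + 23.9 + 40.8
Sum = 270.5 mm
Mean = 270.5 / 8 = 33.81 mm

33.81 mm


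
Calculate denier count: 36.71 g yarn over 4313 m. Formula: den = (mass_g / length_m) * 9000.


Formula: den = (mass_g / length_m) * 9000
Substituting: den = (36.71 / 4313) * 9000
Intermediate: 36.71 / 4313 = 0.00851148 g/m
den = 0.00851148 * 9000 = 76.6 denier

76.6 denier


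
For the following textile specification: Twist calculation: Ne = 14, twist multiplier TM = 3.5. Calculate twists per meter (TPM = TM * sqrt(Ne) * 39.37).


Formula: TPM = TM * sqrt(Ne) * 39.37
Step 1: sqrt(Ne) = sqrt(14) = 3.7417
Step 2: TM * sqrt(Ne) = 3.5 * 3.7417 = 13.096
Step 3: TPM = 13.096 * 39.37 = 516 twists/m

516 twists/m


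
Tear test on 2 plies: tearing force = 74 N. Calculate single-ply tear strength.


Formula: Per-ply strength = Total force / Number of plies
Per-ply = 74 N / 2
Per-ply = 37 N

37 N


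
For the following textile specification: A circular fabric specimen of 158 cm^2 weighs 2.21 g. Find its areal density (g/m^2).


Formula: GSM = mass_g / area_m2
Step 1: Convert area: 158 cm^2 = 158 / 10000 = 0.0158 m^2
Step 2: GSM = 2.21 g / 0.0158 m^2 = 139.9 g/m^2

139.9 g/m^2


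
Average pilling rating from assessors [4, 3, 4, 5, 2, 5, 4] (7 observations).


Formula: Mean = sum / count
Sum = 4 + 3 + 4 + 5 + 2 + 5 + 4 = 27
Mean = 27 / 7 = 3.9

3.9


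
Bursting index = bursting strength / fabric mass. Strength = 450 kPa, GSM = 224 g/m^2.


Formula: Bursting Index = Bursting Strength / Fabric GSM
BI = 450 kPa / 224 g/m^2
BI = 2.009 kPa/(g/m^2)

2.009 kPa/(g/m^2)


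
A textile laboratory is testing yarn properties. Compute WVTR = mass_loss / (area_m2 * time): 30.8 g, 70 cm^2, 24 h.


Formula: WVTR = mass_loss / (area * time)
Step 1: Convert area: 70 cm^2 = 0.007 m^2
Step 2: WVTR = 30.8 g / (0.007 m^2 * 24 h)
Step 3: WVTR = 30.8 / 0.168 = 183.3 g/m^2/h

183.3 g/m^2/h


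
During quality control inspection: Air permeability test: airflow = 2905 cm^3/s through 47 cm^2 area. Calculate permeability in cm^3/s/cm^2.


Formula: Air Permeability = Airflow / Test Area
AP = 2905 cm^3/s / 47 cm^2
AP = 61.8 cm^3/s/cm^2

61.8 cm^3/s/cm^2


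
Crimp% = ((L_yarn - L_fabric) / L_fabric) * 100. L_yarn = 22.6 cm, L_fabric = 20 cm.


Formula: Crimp% = ((L_yarn - L_fabric) / L_fabric) * 100
Step 1: Extension = 22.6 - 20 = 2.6 cm
Step 2: Crimp% = (2.6 / 20) * 100
Step 3: Crimp% = 0.13 * 100 = 13.0%

13.0%


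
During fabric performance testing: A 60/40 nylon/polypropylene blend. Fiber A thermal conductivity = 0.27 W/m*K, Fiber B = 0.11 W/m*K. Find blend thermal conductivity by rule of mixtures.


Formula: Blend property = (fraction_A * property_A) + (fraction_B * property_B)
Step 1: Contribution A = 60/100 * 0.27 W/m*K = 0.162 W/m*K
Step 2: Contribution B = 40/100 * 0.11 W/m*K = 0.044 W/m*K
Step 3: Blend thermal conductivity = 0.162 + 0.044 = 0.206 W/m*K

0.206 W/m*K


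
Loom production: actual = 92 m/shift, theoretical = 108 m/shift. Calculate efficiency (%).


Formula: Efficiency% = (Actual output / Theoretical output) * 100
Efficiency% = (92 / 108) * 100
Efficiency% = 0.851852 * 100 = 85.1852% ≈ 85.2%

85.2%


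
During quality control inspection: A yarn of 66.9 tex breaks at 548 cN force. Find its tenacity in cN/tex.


Formula: Tenacity = Breaking force / Linear density
Tenacity = 548 cN / 66.9 tex
Tenacity = 8.19 cN/tex

8.19 cN/tex


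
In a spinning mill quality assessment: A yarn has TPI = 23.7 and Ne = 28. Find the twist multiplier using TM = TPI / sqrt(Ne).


Formula: TM = TPI / sqrt(Ne)
Step 1: sqrt(Ne) = sqrt(28) = 5.2915
Step 2: TM = 23.7 / 5.2915 = 4.48

4.48 TM


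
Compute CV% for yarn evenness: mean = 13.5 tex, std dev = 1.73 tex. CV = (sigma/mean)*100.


Formula: CV% = (standard deviation / mean) * 100
Step 1: Ratio = 1.73 / 13.5 = 0.128148
Step 2: CV% = 0.128148 * 100 = 12.8148% ≈ 12.8%

12.8%
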